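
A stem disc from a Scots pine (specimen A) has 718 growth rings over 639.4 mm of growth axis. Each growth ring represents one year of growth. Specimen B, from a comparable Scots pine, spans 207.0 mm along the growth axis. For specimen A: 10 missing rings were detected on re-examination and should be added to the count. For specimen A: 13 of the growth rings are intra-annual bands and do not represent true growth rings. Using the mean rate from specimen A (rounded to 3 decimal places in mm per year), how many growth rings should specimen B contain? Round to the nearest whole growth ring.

Specimen A: after corrections the count is 718 − 13 + 10 = 715 growth rings.
A: Extension rate ≈ 639.4 / 715 = 0.894 mm/year.
Specimen B: 207.0 mm / 0.894 mm per year = 231.54 years ≈ 232 growth rings.

232 growth rings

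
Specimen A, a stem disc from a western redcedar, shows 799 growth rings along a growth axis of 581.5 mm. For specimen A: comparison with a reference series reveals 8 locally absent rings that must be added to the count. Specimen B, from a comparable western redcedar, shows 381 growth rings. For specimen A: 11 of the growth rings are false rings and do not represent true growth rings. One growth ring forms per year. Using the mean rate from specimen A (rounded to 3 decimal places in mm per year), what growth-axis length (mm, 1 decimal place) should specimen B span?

278.5 mm

Specimen A: true growth ring count = 799 − 11 + 8 = 796.
A: Extension rate ≈ 581.5 / 796 = 0.731 mm/year.
B's length ≈ 0.731 × 381 = 278.5 mm.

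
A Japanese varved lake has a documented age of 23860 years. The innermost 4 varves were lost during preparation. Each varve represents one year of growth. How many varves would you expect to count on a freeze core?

One varve per year gives 23860 varves over 23860 years.
23860 − 4 missed = 23856 varves expected in the prepared section.

23856 varves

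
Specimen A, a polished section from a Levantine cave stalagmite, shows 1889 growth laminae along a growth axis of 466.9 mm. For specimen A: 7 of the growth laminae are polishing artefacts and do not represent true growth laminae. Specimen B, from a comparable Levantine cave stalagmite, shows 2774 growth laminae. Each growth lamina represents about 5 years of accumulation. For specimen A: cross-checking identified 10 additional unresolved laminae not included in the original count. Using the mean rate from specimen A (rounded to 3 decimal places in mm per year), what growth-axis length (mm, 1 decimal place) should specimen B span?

679.6 mm

Specimen A: correcting the raw count gives 1889 − 7 + 10 = 1892 true growth laminae.
Specimen A: 1892 growth laminae at 5 years each span 1892 × 5 = 9460 years.
A: Extension rate ≈ 466.9 / 9460 = 0.049 mm/year.
Specimen B: at 5 years per growth lamina, 2774 × 5 = 13870 years. Length of B = 0.049 × 13870 = 679.6 mm.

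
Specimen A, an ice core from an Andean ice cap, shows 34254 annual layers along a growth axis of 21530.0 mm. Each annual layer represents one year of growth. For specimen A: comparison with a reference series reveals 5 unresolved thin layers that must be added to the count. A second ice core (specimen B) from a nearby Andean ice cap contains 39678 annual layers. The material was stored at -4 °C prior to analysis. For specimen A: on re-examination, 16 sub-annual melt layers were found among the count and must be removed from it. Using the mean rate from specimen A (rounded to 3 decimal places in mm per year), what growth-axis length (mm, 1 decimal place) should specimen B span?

Specimen A: correcting the raw count gives 34254 − 16 + 5 = 34243 true annual layers.
A: 21530.0 mm over 34243 years gives 21530.0 / 34243 ≈ 0.629 mm/year.
Length of B = 0.629 × 39678 = 24957.5 mm.

24957.5 mm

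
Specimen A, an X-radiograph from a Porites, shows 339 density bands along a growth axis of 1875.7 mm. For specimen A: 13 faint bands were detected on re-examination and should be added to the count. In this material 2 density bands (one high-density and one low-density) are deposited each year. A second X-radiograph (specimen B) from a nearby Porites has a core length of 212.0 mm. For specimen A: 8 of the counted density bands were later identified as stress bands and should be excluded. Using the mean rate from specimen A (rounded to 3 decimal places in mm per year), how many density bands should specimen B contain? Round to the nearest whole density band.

39 density bands

Specimen A: correcting the raw count gives 339 − 8 + 13 = 344 true density bands.
Specimen A: with 2 density bands per year, 344 / 2 = 172 years.
A: 1875.7 mm over 172 years gives 1875.7 / 172 ≈ 10.905 mm/yr.
B spans 212.0 / 10.905 = 19.44 years; at 2 density bands per year that is 19.44 × 2 ≈ 39 density bands.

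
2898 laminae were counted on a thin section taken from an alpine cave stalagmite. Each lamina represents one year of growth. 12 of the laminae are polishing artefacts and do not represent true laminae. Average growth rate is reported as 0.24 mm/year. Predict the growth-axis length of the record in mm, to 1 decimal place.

692.6 mm

True lamina count = 2898 − 12 = 2886.
Predicted length = 0.24 mm/year × 2886 years = 692.6 mm.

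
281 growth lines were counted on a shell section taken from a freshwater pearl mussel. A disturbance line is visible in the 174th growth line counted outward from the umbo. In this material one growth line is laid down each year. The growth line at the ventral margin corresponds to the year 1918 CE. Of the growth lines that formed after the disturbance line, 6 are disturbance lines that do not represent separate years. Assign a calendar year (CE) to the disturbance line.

1817 CE

281 − 174 = 107 growth lines lie beyond the disturbance line toward the ventral margin.
Excluding 6 false growth lines: 107 − 6 = 101.
1918 − 101 = 1817 CE.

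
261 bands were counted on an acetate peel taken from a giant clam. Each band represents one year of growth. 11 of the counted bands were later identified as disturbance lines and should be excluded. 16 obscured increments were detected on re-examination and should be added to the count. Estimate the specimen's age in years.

After corrections the count is 261 − 11 + 16 = 266 bands.
One band per year makes the duration 266 years.

266 years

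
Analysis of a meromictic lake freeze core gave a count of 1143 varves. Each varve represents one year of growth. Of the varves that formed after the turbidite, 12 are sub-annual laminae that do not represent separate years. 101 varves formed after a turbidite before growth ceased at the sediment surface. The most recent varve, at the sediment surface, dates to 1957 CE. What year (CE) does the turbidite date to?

1868 CE

There are 101 varves younger than the turbidite.
Excluding 12 false varves: 101 − 12 = 89.
The varve at the sediment surface is 1957 CE, so the turbidite dates to 1957 − 89 = 1868 CE.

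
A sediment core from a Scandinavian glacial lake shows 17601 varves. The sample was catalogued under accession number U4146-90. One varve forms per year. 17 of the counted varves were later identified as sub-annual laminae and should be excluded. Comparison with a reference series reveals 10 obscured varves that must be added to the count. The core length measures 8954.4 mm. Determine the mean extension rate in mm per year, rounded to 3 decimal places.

After corrections the count is 17601 − 17 + 10 = 17594 varves.
8954.4 mm over 17594 years gives 8954.4 / 17594 ≈ 0.509 mm per year.

0.509 mm per year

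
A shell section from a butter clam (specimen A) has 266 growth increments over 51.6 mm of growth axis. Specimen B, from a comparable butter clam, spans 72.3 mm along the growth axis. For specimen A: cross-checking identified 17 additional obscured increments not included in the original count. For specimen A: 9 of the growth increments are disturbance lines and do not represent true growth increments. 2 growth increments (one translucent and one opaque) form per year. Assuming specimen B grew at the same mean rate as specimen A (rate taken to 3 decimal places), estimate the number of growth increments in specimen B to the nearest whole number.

Specimen A: true growth increment count = 266 − 9 + 17 = 274.
Specimen A: dividing by 2 growth increments per year: 274 / 2 = 137 years.
A: 51.6 mm over 137 years gives 51.6 / 137 ≈ 0.377 mm/yr.
For B, 72.3 / 0.377 = 191.78 years; at 2 growth increments per year that is 191.78 × 2 ≈ 384 growth increments.

384 growth increments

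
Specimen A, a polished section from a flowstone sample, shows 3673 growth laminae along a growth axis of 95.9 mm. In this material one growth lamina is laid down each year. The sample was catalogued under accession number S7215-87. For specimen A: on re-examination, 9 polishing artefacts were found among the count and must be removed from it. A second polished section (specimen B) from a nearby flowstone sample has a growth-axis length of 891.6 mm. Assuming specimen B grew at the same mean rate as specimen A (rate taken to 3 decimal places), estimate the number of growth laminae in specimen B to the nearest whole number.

Specimen A: after corrections the count is 3673 − 9 = 3664 growth laminae.
A: Extension rate ≈ 95.9 / 3664 = 0.026 mm per year.
For B, 891.6 / 0.026 = 34292.31 years ≈ 34292 growth laminae.

34292 growth laminae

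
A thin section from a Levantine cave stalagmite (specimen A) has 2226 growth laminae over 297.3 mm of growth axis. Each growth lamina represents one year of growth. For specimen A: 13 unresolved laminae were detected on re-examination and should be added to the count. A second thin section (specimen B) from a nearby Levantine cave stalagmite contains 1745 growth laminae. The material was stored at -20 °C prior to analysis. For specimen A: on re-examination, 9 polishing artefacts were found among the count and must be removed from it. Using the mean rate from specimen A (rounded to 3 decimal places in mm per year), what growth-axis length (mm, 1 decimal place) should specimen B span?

232.1 mm

Specimen A: correcting the raw count gives 2226 − 9 + 13 = 2230 true growth laminae.
A: Mean rate = 297.3 mm / 2230 years ≈ 0.133 mm per year.
For B, 0.133 mm/year × 1745 years = 232.1 mm.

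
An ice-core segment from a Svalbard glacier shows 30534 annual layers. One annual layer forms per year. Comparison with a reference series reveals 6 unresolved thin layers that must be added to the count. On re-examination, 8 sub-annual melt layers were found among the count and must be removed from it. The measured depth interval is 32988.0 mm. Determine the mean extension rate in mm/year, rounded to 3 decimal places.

Correcting the raw count gives 30534 − 8 + 6 = 30532 true annual layers.
Extension rate ≈ 32988.0 / 30532 = 1.080 mm/year.

1.080 mm/year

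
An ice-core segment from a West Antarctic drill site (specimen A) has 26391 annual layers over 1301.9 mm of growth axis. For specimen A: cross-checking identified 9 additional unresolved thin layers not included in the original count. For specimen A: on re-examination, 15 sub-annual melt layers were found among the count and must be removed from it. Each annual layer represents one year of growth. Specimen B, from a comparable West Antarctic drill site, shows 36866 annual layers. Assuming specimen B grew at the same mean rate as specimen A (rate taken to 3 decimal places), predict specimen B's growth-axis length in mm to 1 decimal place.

Specimen A: correcting the raw count gives 26391 − 15 + 9 = 26385 true annual layers.
A: Extension rate ≈ 1301.9 / 26385 = 0.049 mm per year.
Length of B = 0.049 × 36866 = 1806.4 mm.

1806.4 mm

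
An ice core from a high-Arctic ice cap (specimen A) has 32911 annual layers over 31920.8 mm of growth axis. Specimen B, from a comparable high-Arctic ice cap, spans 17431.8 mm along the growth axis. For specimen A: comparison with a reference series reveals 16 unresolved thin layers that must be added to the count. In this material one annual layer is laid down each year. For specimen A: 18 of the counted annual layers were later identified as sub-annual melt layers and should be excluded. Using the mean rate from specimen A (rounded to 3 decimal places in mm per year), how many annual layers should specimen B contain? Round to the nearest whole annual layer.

Specimen A: correcting the raw count gives 32911 − 18 + 16 = 32909 true annual layers.
A: Mean rate = 31920.8 mm / 32909 years ≈ 0.970 mm/year.
B spans 17431.8 / 0.970 = 17970.93 years ≈ 17971 annual layers.

17971 annual layers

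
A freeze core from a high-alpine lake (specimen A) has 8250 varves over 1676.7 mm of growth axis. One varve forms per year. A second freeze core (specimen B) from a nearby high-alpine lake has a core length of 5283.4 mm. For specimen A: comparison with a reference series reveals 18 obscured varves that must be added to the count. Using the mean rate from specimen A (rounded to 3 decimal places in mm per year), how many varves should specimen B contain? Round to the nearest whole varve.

Specimen A: adjusted count: 8250 + 18 = 8268 varves.
A: Mean rate = 1676.7 mm / 8268 years ≈ 0.203 mm per year.
Specimen B: 5283.4 mm / 0.203 mm per year = 26026.60 years ≈ 26027 varves.

26027 varves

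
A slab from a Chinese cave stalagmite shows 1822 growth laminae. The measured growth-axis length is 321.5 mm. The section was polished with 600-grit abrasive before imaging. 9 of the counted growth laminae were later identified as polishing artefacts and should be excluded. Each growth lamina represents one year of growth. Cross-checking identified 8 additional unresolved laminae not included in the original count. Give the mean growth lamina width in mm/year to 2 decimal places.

0.18 mm/year

True growth lamina count = 1822 − 9 + 8 = 1821.
Mean rate = 321.5 mm / 1821 years ≈ 0.18 mm/year.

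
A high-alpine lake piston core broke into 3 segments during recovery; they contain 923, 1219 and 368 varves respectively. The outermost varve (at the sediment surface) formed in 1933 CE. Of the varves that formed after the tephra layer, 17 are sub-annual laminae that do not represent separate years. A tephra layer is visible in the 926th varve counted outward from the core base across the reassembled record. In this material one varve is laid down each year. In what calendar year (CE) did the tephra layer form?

Total varves = 923 + 1219 + 368 = 2510.
The tephra layer sits at varve 926 from the core base, so 2510 − 926 = 1584 varves formed after it.
Excluding 17 false varves: 1584 − 17 = 1567.
The varve at the sediment surface is 1933 CE, so the tephra layer dates to 1933 − 1567 = 366 CE.

366 CE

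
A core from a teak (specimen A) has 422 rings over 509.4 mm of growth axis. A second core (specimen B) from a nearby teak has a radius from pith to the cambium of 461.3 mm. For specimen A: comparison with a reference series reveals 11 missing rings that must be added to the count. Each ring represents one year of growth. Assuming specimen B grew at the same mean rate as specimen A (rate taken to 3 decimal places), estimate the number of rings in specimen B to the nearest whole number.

Specimen A: adjusted count: 422 + 11 = 433 rings.
A: Extension rate ≈ 509.4 / 433 = 1.176 mm per year.
Specimen B: 461.3 mm / 1.176 mm per year = 392.26 years ≈ 392 rings.

392 rings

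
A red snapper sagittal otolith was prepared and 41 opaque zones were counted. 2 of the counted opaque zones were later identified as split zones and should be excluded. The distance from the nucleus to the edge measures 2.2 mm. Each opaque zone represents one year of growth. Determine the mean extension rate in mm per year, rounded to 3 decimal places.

0.056 mm per year

Correcting the raw count gives 41 − 2 = 39 true opaque zones.
Mean rate = 2.2 mm / 39 years ≈ 0.056 mm per year.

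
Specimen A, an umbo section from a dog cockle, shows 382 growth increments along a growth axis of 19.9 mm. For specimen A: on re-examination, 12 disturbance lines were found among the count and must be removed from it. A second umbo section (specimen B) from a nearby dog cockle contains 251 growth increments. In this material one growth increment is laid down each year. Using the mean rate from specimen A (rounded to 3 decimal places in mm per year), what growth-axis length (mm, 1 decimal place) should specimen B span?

13.6 mm

Specimen A: adjusted count: 382 − 12 = 370 growth increments.
A: 19.9 mm over 370 years gives 19.9 / 370 ≈ 0.054 mm/year.
B's length ≈ 0.054 × 251 = 13.6 mm.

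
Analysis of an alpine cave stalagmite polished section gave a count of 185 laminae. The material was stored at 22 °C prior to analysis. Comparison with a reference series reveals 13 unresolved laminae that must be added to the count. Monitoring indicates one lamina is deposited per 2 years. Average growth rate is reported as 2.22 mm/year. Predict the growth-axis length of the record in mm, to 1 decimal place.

Correcting the raw count gives 185 + 13 = 198 true laminae.
198 laminae at 2 years each span 198 × 2 = 396 years.
Predicted length = 2.22 mm/year × 396 years = 879.1 mm.

879.1 mm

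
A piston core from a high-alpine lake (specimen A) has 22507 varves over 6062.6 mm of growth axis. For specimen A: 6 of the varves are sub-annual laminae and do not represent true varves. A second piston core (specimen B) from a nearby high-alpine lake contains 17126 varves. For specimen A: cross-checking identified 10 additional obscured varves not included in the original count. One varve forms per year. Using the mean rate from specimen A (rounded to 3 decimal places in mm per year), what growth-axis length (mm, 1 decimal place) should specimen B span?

4606.9 mm

Specimen A: correcting the raw count gives 22507 − 6 + 10 = 22511 true varves.
A: 6062.6 mm over 22511 years gives 6062.6 / 22511 ≈ 0.269 mm/year.
For B, 0.269 mm/year × 17126 years = 4606.9 mm.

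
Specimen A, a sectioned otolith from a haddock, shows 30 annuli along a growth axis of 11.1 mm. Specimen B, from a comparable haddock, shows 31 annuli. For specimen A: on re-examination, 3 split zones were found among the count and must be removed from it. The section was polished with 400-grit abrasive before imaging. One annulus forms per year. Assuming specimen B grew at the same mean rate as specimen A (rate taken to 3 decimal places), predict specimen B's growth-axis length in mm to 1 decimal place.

12.7 mm

Specimen A: correcting the raw count gives 30 − 3 = 27 true annuli.
A: Extension rate ≈ 11.1 / 27 = 0.411 mm/year.
Length of B = 0.411 × 31 = 12.7 mm.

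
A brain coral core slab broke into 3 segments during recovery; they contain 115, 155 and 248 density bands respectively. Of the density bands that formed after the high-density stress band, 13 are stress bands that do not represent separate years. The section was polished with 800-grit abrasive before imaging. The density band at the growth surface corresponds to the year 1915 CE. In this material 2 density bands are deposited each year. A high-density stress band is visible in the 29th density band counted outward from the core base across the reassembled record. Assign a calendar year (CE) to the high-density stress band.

Total density bands = 115 + 155 + 248 = 518.
The high-density stress band sits at density band 29 from the core base, so 518 − 29 = 489 density bands formed after it.
Excluding 13 false density bands: 489 − 13 = 476.
476 density bands at 2 per year is 476 / 2 = 238 years.
Counting back 238 years from 1915 CE places the high-density stress band in 1915 − 238 = 1677 CE.

1677 CE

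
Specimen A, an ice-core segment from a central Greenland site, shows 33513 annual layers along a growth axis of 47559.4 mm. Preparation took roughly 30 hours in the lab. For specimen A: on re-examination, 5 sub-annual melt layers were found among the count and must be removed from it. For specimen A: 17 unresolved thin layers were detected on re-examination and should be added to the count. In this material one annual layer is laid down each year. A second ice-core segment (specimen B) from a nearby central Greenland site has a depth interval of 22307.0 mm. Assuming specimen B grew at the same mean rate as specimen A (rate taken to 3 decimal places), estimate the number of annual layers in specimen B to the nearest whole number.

15720 annual layers

Specimen A: true annual layer count = 33513 − 5 + 17 = 33525.
A: Mean rate = 47559.4 mm / 33525 years ≈ 1.419 mm/year.
For B, 22307.0 / 1.419 = 15720.23 years ≈ 15720 annual layers.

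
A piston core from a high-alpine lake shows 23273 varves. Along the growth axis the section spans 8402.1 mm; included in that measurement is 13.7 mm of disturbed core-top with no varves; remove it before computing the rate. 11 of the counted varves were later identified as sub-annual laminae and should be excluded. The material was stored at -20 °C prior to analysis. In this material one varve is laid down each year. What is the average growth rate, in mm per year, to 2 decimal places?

After corrections the count is 23273 − 11 = 23262 varves.
The growth record spans 8402.1 − 13.7 = 8388.4 mm.
8388.4 mm over 23262 years gives 8388.4 / 23262 ≈ 0.36 mm per year.

0.36 mm per year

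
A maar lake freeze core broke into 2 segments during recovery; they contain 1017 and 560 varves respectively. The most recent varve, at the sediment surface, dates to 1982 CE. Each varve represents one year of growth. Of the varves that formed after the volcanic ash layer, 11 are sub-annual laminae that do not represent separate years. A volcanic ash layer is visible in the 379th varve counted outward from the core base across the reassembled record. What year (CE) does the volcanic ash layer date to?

795 CE

Total varves = 1017 + 560 = 1577.
1577 − 379 = 1198 varves lie beyond the volcanic ash layer toward the sediment surface.
Excluding 11 false varves: 1198 − 11 = 1187.
The varve at the sediment surface is 1982 CE, so the volcanic ash layer dates to 1982 − 1187 = 795 CE.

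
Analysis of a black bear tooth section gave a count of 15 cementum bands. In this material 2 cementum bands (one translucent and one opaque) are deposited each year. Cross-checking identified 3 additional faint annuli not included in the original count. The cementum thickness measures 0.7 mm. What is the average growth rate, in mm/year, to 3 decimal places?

After corrections the count is 15 + 3 = 18 cementum bands.
18 cementum bands at 2 per year is 18 / 2 = 9 years.
0.7 mm over 9 years gives 0.7 / 9 ≈ 0.078 mm/year.

0.078 mm/year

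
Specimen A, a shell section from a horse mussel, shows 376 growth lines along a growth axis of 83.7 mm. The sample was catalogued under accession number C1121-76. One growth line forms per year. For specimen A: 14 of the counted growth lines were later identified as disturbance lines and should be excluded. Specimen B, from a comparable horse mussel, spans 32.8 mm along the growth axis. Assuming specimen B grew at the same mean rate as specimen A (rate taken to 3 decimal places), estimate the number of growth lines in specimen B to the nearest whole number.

Specimen A: after corrections the count is 376 − 14 = 362 growth lines.
A: Mean rate = 83.7 mm / 362 years ≈ 0.231 mm/year.
Specimen B: 32.8 mm / 0.231 mm per year = 141.99 years ≈ 142 growth lines.

142 growth lines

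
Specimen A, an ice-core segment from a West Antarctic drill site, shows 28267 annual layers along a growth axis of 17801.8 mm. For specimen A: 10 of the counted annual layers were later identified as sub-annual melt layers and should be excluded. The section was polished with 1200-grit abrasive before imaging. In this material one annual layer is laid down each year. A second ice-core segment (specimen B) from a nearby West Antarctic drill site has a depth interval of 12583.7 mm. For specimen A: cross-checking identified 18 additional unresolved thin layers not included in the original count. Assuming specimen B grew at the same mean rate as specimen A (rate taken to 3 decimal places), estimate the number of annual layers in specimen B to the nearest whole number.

Specimen A: correcting the raw count gives 28267 − 10 + 18 = 28275 true annual layers.
A: Extension rate ≈ 17801.8 / 28275 = 0.630 mm/year.
B spans 12583.7 / 0.630 = 19974.13 years ≈ 19974 annual layers.

19974 annual layers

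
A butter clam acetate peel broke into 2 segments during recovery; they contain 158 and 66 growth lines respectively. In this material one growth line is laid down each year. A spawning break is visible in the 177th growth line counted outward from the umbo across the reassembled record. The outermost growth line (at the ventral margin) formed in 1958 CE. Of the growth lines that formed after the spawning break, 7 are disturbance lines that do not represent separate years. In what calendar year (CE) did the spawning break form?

1918 CE

Total growth lines = 158 + 66 = 224.
The spawning break sits at growth line 177 from the umbo, so 224 − 177 = 47 growth lines formed after it.
Removing the 7 false growth lines leaves 47 − 7 = 40 true growth lines beyond the spawning break.
The growth line at the ventral margin is 1958 CE, so the spawning break dates to 1958 − 40 = 1918 CE.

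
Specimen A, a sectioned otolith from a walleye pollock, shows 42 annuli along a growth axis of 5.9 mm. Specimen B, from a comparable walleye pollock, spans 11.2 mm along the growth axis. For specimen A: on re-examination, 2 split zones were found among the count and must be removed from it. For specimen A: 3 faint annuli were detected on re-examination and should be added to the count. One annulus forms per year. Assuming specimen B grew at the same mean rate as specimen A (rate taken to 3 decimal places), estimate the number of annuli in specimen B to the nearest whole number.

Specimen A: true annulus count = 42 − 2 + 3 = 43.
A: Mean rate = 5.9 mm / 43 years ≈ 0.137 mm/year.
B spans 11.2 / 0.137 = 81.75 years ≈ 82 annuli.

82 annuli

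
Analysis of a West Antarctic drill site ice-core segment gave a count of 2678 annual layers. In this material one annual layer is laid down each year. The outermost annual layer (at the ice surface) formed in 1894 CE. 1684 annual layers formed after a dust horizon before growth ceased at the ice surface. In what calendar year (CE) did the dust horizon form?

210 CE

There are 1684 annual layers younger than the dust horizon.
The annual layer at the ice surface is 1894 CE, so the dust horizon dates to 1894 − 1684 = 210 CE.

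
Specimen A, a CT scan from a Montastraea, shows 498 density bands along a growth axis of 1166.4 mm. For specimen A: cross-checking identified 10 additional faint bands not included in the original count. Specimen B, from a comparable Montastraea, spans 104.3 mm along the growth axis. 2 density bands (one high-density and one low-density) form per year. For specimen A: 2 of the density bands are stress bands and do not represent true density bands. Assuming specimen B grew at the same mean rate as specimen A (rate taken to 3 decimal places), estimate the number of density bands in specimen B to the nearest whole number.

45 density bands

Specimen A: true density band count = 498 − 2 + 10 = 506.
Specimen A: with 2 density bands per year, 506 / 2 = 253 years.
A: 1166.4 mm over 253 years gives 1166.4 / 253 ≈ 4.610 mm/yr.
For B, 104.3 / 4.610 = 22.62 years; at 2 density bands per year that is 22.62 × 2 ≈ 45 density bands.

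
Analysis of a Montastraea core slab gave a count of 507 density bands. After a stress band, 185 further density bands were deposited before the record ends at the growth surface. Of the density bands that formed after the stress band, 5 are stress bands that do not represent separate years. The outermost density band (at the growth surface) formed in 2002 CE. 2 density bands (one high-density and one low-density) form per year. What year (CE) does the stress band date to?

1912 CE

185 density bands post-date the stress band.
Removing the 5 false density bands leaves 185 − 5 = 180 true density bands beyond the stress band.
180 density bands at 2 per year is 180 / 2 = 90 years.
The density band at the growth surface is 2002 CE, so the stress band dates to 2002 − 90 = 1912 CE.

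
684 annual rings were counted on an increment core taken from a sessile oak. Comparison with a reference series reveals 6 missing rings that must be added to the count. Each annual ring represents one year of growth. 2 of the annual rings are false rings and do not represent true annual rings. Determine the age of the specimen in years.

688 years

Adjusted count: 684 − 2 + 6 = 688 annual rings.
One annual ring per year makes the duration 688 years.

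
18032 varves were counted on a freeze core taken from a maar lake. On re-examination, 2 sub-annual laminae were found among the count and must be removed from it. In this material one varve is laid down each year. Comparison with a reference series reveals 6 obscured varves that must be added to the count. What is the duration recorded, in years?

18036 years

Adjusted count: 18032 − 2 + 6 = 18036 varves.
One varve per year makes the duration 18036 years.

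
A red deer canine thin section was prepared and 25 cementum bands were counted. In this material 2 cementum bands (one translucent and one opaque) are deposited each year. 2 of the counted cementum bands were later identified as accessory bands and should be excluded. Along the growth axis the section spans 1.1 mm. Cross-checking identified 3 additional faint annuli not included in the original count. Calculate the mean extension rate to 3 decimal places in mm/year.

0.085 mm/year

True cementum band count = 25 − 2 + 3 = 26.
Dividing by 2 cementum bands per year: 26 / 2 = 13 years.
1.1 mm over 13 years gives 1.1 / 13 ≈ 0.085 mm/year.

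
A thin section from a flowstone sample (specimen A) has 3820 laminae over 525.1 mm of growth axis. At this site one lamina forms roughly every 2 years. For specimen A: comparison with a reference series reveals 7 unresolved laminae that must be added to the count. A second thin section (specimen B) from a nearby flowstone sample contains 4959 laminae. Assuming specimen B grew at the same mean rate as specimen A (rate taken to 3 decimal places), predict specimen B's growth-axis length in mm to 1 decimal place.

684.3 mm

Specimen A: correcting the raw count gives 3820 + 7 = 3827 true laminae.
Specimen A: at 2 years per lamina, 3827 × 2 = 7654 years.
A: Mean rate = 525.1 mm / 7654 years ≈ 0.069 mm per year.
Specimen B: multiplying by 2 years per lamina: 4959 × 2 = 9918 years. Length of B = 0.069 × 9918 = 684.3 mm.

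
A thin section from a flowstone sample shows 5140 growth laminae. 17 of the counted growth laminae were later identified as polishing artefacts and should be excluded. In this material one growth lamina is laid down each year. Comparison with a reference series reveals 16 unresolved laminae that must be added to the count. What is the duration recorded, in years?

After corrections the count is 5140 − 17 + 16 = 5139 growth laminae.
With a one-to-one growth lamina periodicity this is 5139 years.

5139 yr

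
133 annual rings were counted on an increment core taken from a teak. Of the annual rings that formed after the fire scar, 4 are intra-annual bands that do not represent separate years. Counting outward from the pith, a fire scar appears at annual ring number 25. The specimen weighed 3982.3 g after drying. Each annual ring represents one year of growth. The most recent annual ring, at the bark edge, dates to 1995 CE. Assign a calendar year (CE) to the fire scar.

The fire scar sits at annual ring 25 from the pith, so 133 − 25 = 108 annual rings formed after it.
108 − 4 false = 104 true annual rings after the fire scar.
1995 − 104 = 1891 CE.

1891 CE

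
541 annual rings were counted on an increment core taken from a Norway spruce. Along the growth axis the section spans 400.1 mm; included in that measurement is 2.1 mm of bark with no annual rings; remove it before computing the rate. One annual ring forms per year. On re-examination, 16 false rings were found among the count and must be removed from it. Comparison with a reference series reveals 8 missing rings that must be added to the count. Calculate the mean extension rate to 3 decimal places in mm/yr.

0.747 mm/yr

True annual ring count = 541 − 16 + 8 = 533.
Net length = 400.1 − 2.1 = 398.0 mm.
Extension rate ≈ 398.0 / 533 = 0.747 mm/yr.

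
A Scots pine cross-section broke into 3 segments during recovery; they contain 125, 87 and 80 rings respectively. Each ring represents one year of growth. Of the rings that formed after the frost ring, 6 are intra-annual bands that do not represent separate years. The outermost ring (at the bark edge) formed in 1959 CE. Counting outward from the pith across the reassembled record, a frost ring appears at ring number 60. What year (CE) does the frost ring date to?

1733 CE

Total rings = 125 + 87 + 80 = 292.
Between ring 60 and the bark edge there are 292 − 60 = 232 rings.
Removing the 6 false rings leaves 232 − 6 = 226 true rings beyond the frost ring.
The ring at the bark edge is 1959 CE, so the frost ring dates to 1959 − 226 = 1733 CE.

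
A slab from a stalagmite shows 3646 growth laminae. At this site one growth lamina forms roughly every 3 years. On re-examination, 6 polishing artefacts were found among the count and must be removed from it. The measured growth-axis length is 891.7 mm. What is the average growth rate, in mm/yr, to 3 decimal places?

Correcting the raw count gives 3646 − 6 = 3640 true growth laminae.
At 3 years per growth lamina, 3640 × 3 = 10920 years.
Extension rate ≈ 891.7 / 10920 = 0.082 mm/yr.

0.082 mm/yr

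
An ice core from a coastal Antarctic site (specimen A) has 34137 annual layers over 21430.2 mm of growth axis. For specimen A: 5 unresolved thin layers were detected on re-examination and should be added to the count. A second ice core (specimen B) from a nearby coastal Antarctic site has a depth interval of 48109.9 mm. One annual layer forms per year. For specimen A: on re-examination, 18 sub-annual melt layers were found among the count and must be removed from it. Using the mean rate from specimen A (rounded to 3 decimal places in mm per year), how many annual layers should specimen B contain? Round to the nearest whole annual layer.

Specimen A: correcting the raw count gives 34137 − 18 + 5 = 34124 true annual layers.
A: Extension rate ≈ 21430.2 / 34124 = 0.628 mm/year.
B spans 48109.9 / 0.628 = 76608.12 years ≈ 76608 annual layers.

76608 annual layers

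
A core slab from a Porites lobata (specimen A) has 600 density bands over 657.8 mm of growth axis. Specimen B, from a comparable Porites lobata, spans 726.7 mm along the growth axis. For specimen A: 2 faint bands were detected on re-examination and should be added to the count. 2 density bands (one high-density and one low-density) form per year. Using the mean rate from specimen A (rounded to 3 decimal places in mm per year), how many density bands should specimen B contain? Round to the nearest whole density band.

665 density bands

Specimen A: true density band count = 600 + 2 = 602.
Specimen A: dividing by 2 density bands per year: 602 / 2 = 301 years.
A: Extension rate ≈ 657.8 / 301 = 2.185 mm per year.
Specimen B: 726.7 mm / 2.185 mm per year = 332.59 years; at 2 density bands per year that is 332.59 × 2 ≈ 665 density bands.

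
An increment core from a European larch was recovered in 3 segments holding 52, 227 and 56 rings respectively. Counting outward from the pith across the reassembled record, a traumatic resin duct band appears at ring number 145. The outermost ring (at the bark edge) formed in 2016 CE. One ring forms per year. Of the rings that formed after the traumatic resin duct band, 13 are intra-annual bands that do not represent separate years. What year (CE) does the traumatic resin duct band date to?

Total rings = 52 + 227 + 56 = 335.
335 − 145 = 190 rings lie beyond the traumatic resin duct band toward the bark edge.
Removing the 13 false rings leaves 190 − 13 = 177 true rings beyond the traumatic resin duct band.
The ring at the bark edge is 2016 CE, so the traumatic resin duct band dates to 2016 − 177 = 1839 CE.

1839 CE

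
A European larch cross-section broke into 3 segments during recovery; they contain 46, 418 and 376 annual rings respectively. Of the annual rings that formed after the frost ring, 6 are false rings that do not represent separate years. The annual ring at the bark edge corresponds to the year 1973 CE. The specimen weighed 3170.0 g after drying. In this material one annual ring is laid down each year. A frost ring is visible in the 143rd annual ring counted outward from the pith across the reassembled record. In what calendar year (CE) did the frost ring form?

1282 CE

Total annual rings = 46 + 418 + 376 = 840.
840 − 143 = 697 annual rings lie beyond the frost ring toward the bark edge.
Excluding 6 false annual rings: 697 − 6 = 691.
The annual ring at the bark edge is 1973 CE, so the frost ring dates to 1973 − 691 = 1282 CE.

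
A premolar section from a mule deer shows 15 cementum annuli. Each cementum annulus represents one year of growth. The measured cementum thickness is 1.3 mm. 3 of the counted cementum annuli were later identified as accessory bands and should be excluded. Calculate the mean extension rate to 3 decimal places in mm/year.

0.108 mm/year

True cementum annulus count = 15 − 3 = 12.
Mean rate = 1.3 mm / 12 years ≈ 0.108 mm/year.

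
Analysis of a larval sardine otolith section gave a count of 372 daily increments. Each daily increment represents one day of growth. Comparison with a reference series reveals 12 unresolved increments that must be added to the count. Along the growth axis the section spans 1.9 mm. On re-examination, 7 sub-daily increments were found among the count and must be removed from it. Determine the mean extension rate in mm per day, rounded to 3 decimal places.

True daily increment count = 372 − 7 + 12 = 377.
1.9 mm over 377 days gives 1.9 / 377 ≈ 0.005 mm per day.

0.005 mm per day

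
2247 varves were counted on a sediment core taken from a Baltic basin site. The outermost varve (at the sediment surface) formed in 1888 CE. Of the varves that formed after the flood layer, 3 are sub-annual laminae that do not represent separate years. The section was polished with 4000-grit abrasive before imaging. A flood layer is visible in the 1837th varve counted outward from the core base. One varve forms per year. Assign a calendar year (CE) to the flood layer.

2247 − 1837 = 410 varves lie beyond the flood layer toward the sediment surface.
410 − 3 false = 407 true varves after the flood layer.
1888 − 407 = 1481 CE.

1481 CE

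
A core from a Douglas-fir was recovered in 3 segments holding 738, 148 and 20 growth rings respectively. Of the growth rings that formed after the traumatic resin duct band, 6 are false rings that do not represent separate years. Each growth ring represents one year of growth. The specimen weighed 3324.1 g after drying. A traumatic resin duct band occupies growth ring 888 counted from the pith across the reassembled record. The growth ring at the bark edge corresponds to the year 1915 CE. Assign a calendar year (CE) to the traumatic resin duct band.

1903 CE

Total growth rings = 738 + 148 + 20 = 906.
The traumatic resin duct band sits at growth ring 888 from the pith, so 906 − 888 = 18 growth rings formed after it.
18 − 6 false = 12 true growth rings after the traumatic resin duct band.
Counting back 12 years from 1915 CE places the traumatic resin duct band in 1915 − 12 = 1903 CE.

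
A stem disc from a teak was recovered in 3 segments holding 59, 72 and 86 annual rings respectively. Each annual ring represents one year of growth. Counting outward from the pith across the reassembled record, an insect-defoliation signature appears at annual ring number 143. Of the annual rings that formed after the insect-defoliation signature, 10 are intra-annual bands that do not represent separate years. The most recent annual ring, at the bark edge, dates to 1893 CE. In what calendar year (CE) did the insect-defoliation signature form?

Total annual rings = 59 + 72 + 86 = 217.
Between annual ring 143 and the bark edge there are 217 − 143 = 74 annual rings.
Removing the 10 false annual rings leaves 74 − 10 = 64 true annual rings beyond the insect-defoliation signature.
1893 − 64 = 1829 CE.

1829 CE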